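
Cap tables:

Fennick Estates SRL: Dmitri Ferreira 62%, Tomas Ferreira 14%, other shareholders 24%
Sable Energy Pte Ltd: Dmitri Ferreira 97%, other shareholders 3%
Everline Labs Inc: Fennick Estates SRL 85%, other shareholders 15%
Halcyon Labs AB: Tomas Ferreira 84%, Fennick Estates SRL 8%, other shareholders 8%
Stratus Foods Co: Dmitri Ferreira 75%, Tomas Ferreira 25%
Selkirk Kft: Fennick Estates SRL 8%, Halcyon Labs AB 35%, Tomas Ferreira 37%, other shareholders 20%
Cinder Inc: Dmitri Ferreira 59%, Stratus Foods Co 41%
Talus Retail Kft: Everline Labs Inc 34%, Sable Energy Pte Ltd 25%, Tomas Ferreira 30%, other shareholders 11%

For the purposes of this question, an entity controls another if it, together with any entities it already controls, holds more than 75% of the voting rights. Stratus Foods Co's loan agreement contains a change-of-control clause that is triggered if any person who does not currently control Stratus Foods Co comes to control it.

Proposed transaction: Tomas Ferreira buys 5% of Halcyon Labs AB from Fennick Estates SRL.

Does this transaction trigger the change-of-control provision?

No

The purchase adds only to Tomas's holdings (Fennick's stake shrinks), so Tomas is the only person who could newly come to control Stratus.
Tomas holds 84% of Halcyon, so Tomas controls Halcyon.
In Stratus, Tomas's side holds only 25%, not > 75%.
So before the transaction, Tomas does not control Stratus.
After the purchase, Tomas's direct stake in Halcyon rises to 84% + 5% = 89%, and Fennick's stake falls to 3%.
Tomas holds 89% of Halcyon, so Tomas controls Halcyon.
After the transaction, Tomas's side holds 25% of Stratus, not > 75%, so Tomas still does not control Stratus.
No new person acquires control, so the clause is not triggered.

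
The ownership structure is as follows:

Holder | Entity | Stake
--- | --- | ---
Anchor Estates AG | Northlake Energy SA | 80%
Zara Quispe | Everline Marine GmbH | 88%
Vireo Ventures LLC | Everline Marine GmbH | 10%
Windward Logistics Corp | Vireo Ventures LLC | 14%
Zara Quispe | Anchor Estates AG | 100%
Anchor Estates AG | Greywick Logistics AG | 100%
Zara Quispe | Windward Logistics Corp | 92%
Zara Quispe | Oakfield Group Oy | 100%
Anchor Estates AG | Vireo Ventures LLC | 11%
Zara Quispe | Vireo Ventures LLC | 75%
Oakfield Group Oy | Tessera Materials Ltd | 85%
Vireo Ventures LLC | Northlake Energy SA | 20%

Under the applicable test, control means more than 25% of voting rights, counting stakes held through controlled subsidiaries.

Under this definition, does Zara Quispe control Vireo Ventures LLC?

Zara holds 100% of Anchor, so Zara controls Anchor.
Zara holds 92% of Windward, so Zara controls Windward.
Zara and Windward and Anchor together hold 75% + 14% + 11% = 100% of Vireo, so Zara controls Vireo.

Yes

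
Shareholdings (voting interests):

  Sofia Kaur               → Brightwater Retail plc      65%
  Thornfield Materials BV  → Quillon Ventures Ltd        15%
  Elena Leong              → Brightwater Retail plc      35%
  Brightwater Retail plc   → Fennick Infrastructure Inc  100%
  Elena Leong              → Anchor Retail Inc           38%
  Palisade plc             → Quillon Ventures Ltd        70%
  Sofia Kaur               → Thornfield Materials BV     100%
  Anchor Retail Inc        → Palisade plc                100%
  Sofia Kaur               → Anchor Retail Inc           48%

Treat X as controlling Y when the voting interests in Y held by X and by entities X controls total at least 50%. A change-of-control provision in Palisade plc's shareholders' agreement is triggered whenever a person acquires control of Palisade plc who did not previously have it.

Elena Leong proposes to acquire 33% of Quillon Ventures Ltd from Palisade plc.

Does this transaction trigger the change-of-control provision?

No

The purchase adds only to Elena's holdings (Palisade's stake shrinks), so Elena is the only person who could newly come to control Palisade.
Elena's largest direct stake is 38% in Anchor, which does not meet the threshold, so Elena controls no company.
Neither Elena nor any entity Elena controls holds any voting interest in Palisade.
So before the transaction, Elena does not control Palisade.
After the purchase, Elena holds 33% of Quillon directly, and Palisade's stake falls to 37%.
Elena's side now holds 33% of Quillon, not ≥ 50%, so Elena still does not control Quillon.
After the transaction, neither Elena nor any entity Elena controls holds a voting interest in Palisade, so Elena still does not control it.
No new person acquires control, so the clause is not triggered.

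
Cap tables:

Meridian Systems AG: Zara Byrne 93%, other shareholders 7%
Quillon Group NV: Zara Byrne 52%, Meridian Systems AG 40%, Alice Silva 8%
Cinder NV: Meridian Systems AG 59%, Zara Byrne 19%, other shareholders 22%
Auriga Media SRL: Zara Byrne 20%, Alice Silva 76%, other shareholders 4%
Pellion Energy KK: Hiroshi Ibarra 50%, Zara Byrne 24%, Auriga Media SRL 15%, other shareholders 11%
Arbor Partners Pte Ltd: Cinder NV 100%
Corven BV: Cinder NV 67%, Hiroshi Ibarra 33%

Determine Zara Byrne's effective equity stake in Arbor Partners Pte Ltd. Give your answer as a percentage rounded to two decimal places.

Zara reaches Arbor along 2 paths.
Via Meridian → Cinder: 93% × 59% × 100% = 54.87%.
Via Cinder: 19% × 100% = 19%.
Total: 54.87% + 19% = 73.87%.

73.87%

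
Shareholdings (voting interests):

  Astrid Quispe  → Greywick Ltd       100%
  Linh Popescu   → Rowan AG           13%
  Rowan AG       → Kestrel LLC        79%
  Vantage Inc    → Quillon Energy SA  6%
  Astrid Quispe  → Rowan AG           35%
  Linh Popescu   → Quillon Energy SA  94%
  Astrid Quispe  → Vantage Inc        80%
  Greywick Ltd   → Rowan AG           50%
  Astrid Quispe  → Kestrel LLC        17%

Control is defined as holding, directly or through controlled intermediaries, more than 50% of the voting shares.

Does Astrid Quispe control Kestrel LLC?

Astrid holds 100% of Greywick, so Astrid controls Greywick.
Astrid and Greywick together hold 35% + 50% = 85% of Rowan, so Astrid controls Rowan.
Rowan and Astrid together hold 79% + 17% = 96% of Kestrel, so Astrid controls Kestrel.

Yes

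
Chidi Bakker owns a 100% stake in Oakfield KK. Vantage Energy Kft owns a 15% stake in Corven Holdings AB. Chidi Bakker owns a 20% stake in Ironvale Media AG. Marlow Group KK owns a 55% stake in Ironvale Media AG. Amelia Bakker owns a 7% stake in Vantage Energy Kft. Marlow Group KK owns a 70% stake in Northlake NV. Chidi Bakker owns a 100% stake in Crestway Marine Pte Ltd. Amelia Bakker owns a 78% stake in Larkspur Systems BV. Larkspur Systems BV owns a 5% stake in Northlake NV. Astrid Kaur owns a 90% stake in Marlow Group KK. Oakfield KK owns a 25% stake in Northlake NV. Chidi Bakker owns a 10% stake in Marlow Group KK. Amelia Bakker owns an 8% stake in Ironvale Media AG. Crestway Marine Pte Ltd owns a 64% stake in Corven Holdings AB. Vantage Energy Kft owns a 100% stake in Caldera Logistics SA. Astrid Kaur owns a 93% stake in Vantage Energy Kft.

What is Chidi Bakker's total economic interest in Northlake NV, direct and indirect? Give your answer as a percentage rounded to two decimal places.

32.00%

Chidi reaches Northlake along 2 paths.
Via Oakfield: 100% × 25% = 25%.
Via Marlow: 10% × 70% = 7%.
Total: 25% + 7% = 32%.
Rounded: 32.00%.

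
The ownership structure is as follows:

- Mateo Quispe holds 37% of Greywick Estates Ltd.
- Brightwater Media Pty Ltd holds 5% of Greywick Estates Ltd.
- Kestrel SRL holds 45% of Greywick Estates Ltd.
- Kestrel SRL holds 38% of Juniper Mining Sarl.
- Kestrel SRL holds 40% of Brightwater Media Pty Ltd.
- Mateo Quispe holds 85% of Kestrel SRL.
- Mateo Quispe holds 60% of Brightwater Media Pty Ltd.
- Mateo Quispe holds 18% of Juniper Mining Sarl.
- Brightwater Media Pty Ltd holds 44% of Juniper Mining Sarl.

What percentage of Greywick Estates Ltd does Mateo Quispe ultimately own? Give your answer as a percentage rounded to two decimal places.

Mateo reaches Greywick along 4 paths.
Direct stake: 37% = 37%.
Via Kestrel: 85% × 45% = 38.25%.
Via Kestrel → Brightwater: 85% × 40% × 5% = 1.7%.
Via Brightwater: 60% × 5% = 3%.
Total: 37% + 38.25% + 1.7% + 3% = 79.95%.

79.95%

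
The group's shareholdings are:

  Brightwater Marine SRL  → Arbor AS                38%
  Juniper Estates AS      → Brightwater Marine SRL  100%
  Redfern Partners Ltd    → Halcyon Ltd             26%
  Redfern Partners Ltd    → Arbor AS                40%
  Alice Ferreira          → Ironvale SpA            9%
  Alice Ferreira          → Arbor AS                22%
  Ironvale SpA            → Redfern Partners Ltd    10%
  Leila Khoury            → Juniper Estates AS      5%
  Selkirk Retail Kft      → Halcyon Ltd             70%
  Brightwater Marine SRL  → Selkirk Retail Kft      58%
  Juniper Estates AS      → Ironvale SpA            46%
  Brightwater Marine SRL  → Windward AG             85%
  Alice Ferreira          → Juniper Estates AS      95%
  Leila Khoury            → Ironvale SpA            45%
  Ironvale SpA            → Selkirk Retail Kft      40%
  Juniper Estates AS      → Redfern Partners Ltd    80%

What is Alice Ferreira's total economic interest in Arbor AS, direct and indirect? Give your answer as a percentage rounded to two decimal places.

Alice reaches Arbor along 5 paths.
Via Juniper → Redfern: 95% × 80% × 40% = 30.4%.
Via Juniper → Ironvale → Redfern: 95% × 46% × 10% × 40% = 1.748%.
Via Ironvale → Redfern: 9% × 10% × 40% = 0.36%.
Via Juniper → Brightwater: 95% × 100% × 38% = 36.1%.
Direct stake: 22% = 22%.
Total: 30.4% + 1.748% + 0.36% + 36.1% + 22% = 90.608%.
Rounded: 90.61%.

90.61%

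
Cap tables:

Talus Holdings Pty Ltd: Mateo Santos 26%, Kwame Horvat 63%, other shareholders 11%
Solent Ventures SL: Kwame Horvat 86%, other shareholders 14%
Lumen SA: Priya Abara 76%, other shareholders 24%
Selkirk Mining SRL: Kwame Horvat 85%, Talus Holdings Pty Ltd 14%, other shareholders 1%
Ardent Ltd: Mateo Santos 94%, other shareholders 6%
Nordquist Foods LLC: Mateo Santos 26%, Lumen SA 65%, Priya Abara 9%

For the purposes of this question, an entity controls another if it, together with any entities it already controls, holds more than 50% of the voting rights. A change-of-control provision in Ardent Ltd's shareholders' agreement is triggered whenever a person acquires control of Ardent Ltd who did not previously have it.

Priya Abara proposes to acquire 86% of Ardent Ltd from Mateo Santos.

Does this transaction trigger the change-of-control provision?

The purchase adds only to Priya's holdings (Mateo's stake shrinks), so Priya is the only person who could newly come to control Ardent.
Priya holds 76% of Lumen, so Priya controls Lumen.
Lumen and Priya together hold 65% + 9% = 74% of Nordquist, so Priya controls Nordquist.
Neither Priya nor any entity Priya controls holds any voting interest in Ardent.
So before the transaction, Priya does not control Ardent.
After the purchase, Priya holds 86% of Ardent directly, and Mateo's stake falls to 8%.
Priya holds 86% of Ardent, so Priya controls Ardent.
Priya did not control Ardent before and does after, so the clause is triggered.

Yes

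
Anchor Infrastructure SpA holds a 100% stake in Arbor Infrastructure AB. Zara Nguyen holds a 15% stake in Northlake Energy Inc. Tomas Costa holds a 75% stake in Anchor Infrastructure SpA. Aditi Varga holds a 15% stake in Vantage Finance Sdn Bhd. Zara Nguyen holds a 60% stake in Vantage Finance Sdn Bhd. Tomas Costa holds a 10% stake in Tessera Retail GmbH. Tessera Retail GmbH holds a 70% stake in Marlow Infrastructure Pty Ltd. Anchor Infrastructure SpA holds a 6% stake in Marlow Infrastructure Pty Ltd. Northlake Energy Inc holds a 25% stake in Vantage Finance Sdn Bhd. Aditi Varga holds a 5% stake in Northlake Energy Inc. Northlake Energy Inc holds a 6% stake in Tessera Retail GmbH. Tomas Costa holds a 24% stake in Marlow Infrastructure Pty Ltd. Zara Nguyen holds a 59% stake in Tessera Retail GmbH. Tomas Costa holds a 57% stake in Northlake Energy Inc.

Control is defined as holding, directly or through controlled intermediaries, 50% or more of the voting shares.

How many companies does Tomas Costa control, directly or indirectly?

3

Tomas holds 57% of Northlake, so Tomas controls Northlake.
Tomas holds 75% of Anchor, so Tomas controls Anchor.
Anchor holds 100% of Arbor, so Tomas controls Arbor.
No other company's threshold is met.
Tomas controls 3 companies.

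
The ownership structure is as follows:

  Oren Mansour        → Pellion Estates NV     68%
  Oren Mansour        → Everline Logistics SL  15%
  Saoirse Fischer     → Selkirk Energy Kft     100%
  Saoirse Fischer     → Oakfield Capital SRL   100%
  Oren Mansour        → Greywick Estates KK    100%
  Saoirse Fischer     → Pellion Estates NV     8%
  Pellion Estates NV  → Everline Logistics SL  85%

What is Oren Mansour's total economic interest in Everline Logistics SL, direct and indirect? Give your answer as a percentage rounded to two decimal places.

Oren reaches Everline along 2 paths.
Direct stake: 15% = 15%.
Via Pellion: 68% × 85% = 57.8%.
Total: 15% + 57.8% = 72.8%.
Rounded: 72.80%.

72.80%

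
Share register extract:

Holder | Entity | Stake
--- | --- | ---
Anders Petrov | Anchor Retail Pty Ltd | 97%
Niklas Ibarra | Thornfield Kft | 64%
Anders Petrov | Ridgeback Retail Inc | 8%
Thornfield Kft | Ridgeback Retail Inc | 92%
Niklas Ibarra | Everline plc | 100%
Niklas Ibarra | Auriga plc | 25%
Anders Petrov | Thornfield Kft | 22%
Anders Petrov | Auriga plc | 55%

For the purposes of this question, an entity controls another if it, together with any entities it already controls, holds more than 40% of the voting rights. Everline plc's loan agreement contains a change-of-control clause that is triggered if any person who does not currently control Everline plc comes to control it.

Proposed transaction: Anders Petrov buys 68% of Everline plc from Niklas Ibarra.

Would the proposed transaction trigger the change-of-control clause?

The purchase adds only to Anders's holdings (Niklas's stake shrinks), so Anders is the only person who could newly come to control Everline.
Anders holds 55% of Auriga, so Anders controls Auriga.
Anders holds 97% of Anchor, so Anders controls Anchor.
Neither Anders nor any entity Anders controls holds any voting interest in Everline.
So before the transaction, Anders does not control Everline.
After the purchase, Anders holds 68% of Everline directly, and Niklas's stake falls to 32%.
Anders holds 68% of Everline, so Anders controls Everline.
Anders did not control Everline before and does after, so the clause is triggered.

Yes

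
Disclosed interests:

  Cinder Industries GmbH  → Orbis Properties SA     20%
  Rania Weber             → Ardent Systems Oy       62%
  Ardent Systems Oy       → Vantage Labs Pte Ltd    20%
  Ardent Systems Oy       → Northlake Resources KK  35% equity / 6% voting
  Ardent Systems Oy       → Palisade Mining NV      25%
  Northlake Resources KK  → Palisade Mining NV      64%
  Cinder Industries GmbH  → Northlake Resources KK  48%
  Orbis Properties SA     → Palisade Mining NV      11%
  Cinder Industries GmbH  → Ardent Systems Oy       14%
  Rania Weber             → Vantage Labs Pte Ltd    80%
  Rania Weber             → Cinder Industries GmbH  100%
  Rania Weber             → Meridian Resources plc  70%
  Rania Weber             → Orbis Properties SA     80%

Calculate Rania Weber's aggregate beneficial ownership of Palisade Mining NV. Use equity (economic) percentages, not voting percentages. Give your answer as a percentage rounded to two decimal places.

Rania reaches Palisade along 7 paths.
Via Ardent → Northlake: 62% × 35% × 64% = 13.888%.
Via Cinder → Ardent → Northlake: 100% × 14% × 35% × 64% = 3.136%.
Via Cinder → Northlake: 100% × 48% × 64% = 30.72%.
Via Ardent: 62% × 25% = 15.5%.
Via Cinder → Ardent: 100% × 14% × 25% = 3.5%.
Via Orbis: 80% × 11% = 8.8%.
Via Cinder → Orbis: 100% × 20% × 11% = 2.2%.
Total: 13.888% + 3.136% + 30.72% + 15.5% + 3.5% + 8.8% + 2.2% = 77.744%.
Rounded: 77.74%.

77.74%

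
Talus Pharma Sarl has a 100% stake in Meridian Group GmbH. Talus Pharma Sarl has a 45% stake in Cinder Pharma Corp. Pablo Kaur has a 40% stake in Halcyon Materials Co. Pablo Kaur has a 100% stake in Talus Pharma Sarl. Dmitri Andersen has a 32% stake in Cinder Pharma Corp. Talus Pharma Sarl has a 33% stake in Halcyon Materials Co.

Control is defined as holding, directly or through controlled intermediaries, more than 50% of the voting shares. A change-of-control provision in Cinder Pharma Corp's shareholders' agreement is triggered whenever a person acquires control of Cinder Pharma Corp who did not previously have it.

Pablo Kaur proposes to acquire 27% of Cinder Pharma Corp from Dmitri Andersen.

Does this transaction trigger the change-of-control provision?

The purchase adds only to Pablo's holdings (Dmitri's stake shrinks), so Pablo is the only person who could newly come to control Cinder.
Pablo holds 100% of Talus, so Pablo controls Talus.
Pablo and Talus together hold 40% + 33% = 73% of Halcyon, so Pablo controls Halcyon.
Talus holds 100% of Meridian, so Pablo controls Meridian.
In Cinder, Pablo's side holds only 45%, not > 50%.
So before the transaction, Pablo does not control Cinder.
After the purchase, Pablo holds 27% of Cinder directly, and Dmitri's stake falls to 5%.
Talus and Pablo together hold 45% + 27% = 72% of Cinder, so Pablo controls Cinder.
Pablo did not control Cinder before and does after, so the clause is triggered.

Yes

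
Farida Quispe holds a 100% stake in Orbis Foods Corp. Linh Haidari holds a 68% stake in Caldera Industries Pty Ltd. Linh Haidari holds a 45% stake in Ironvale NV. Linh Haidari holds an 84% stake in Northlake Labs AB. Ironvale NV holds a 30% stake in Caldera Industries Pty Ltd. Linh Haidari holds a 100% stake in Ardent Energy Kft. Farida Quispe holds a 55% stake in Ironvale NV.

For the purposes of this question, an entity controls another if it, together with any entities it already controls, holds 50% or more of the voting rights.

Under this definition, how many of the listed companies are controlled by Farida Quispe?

Farida holds 55% of Ironvale, so Farida controls Ironvale.
Farida holds 100% of Orbis, so Farida controls Orbis.
No other company's threshold is met.
Farida controls 2 companies.

2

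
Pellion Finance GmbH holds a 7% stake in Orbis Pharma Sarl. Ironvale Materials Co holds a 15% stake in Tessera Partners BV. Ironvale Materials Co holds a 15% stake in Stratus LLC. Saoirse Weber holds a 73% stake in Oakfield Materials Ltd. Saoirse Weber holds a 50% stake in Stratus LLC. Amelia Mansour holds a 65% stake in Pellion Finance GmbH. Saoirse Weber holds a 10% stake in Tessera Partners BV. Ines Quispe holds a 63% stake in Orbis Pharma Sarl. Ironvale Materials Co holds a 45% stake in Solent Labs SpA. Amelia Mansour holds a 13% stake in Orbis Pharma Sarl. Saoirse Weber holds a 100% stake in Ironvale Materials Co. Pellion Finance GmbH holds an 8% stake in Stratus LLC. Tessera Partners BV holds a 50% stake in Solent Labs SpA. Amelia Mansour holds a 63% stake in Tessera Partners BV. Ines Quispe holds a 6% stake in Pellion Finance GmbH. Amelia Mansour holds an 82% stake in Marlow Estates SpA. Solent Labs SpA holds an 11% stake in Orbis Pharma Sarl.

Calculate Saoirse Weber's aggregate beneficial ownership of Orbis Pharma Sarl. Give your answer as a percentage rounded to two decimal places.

Saoirse reaches Orbis along 3 paths.
Via Ironvale → Solent: 100% × 45% × 11% = 4.95%.
Via Tessera → Solent: 10% × 50% × 11% = 0.55%.
Via Ironvale → Tessera → Solent: 100% × 15% × 50% × 11% = 0.825%.
Total: 4.95% + 0.55% + 0.825% = 6.325%.
Rounded: 6.33%.

6.33%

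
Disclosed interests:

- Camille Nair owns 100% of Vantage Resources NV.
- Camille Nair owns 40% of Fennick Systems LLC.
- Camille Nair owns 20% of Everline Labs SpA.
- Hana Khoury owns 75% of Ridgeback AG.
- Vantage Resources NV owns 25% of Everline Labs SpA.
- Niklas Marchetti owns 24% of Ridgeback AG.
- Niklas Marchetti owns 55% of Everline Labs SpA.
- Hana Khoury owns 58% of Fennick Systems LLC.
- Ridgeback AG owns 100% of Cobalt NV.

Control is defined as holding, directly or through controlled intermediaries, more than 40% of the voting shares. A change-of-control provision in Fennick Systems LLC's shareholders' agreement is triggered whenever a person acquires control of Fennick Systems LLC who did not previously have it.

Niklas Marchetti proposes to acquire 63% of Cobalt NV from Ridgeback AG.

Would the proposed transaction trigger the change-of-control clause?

No

The purchase adds only to Niklas's holdings (Ridgeback's stake shrinks), so Niklas is the only person who could newly come to control Fennick.
Niklas holds 55% of Everline, so Niklas controls Everline.
Neither Niklas nor any entity Niklas controls holds any voting interest in Fennick.
So before the transaction, Niklas does not control Fennick.
After the purchase, Niklas holds 63% of Cobalt directly, and Ridgeback's stake falls to 37%.
Niklas holds 63% of Cobalt, so Niklas controls Cobalt.
After the transaction, neither Niklas nor any entity Niklas controls holds a voting interest in Fennick, so Niklas still does not control it.
No new person acquires control, so the clause is not triggered.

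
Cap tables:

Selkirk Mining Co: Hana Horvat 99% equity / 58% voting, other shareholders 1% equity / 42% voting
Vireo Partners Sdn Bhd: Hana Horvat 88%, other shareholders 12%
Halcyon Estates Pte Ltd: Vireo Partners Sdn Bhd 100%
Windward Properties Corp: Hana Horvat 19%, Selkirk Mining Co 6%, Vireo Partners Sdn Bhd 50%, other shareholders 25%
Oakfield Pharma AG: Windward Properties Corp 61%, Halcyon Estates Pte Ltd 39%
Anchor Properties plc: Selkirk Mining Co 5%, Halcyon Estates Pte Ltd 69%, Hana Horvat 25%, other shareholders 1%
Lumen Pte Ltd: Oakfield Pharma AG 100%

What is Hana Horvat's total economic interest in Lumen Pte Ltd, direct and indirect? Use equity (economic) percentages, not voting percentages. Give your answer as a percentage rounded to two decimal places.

76.37%

Hana reaches Lumen along 4 paths.
Via Windward → Oakfield: 19% × 61% × 100% = 11.59%.
Via Selkirk → Windward → Oakfield: 99% × 6% × 61% × 100% = 3.6234%.
Via Vireo → Windward → Oakfield: 88% × 50% × 61% × 100% = 26.84%.
Via Vireo → Halcyon → Oakfield: 88% × 100% × 39% × 100% = 34.32%.
Total: 11.59% + 3.6234% + 26.84% + 34.32% = 76.3734%.
Rounded: 76.37%.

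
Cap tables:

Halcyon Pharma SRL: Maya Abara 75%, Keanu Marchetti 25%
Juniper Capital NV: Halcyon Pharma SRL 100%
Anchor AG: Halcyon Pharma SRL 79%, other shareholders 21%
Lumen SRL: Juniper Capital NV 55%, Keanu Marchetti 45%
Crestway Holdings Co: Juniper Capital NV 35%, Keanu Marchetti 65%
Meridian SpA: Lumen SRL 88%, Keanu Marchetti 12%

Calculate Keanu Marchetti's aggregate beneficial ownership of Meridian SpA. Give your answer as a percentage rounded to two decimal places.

63.70%

Keanu reaches Meridian along 3 paths.
Via Halcyon → Juniper → Lumen: 25% × 100% × 55% × 88% = 12.1%.
Via Lumen: 45% × 88% = 39.6%.
Direct stake: 12% = 12%.
Total: 12.1% + 39.6% + 12% = 63.7%.
Rounded: 63.70%.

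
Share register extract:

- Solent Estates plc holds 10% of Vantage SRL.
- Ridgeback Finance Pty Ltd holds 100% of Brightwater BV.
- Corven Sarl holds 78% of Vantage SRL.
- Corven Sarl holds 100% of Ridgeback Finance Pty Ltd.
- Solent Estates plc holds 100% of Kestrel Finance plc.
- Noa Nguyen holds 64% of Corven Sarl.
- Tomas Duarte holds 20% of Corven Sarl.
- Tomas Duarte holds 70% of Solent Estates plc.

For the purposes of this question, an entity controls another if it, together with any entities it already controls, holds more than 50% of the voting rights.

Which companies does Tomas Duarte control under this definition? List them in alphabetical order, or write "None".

Kestrel Finance plc, Solent Estates plc

Tomas holds 70% of Solent, so Tomas controls Solent.
Solent holds 100% of Kestrel, so Tomas controls Kestrel.
No other company's threshold is met.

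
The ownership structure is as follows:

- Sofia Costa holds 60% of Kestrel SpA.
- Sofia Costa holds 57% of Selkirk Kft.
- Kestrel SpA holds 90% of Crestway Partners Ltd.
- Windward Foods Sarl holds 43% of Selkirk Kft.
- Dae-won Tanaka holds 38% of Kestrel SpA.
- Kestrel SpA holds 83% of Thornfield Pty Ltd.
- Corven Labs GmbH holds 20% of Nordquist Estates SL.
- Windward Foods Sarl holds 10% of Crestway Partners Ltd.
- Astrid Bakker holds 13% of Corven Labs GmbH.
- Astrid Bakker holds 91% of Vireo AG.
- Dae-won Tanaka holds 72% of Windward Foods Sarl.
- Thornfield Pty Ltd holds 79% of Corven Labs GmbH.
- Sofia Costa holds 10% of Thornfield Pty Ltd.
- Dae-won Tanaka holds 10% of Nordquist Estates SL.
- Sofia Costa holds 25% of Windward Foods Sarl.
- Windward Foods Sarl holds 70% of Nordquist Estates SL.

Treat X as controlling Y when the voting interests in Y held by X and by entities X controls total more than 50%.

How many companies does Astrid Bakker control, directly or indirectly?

Astrid holds 91% of Vireo, so Astrid controls Vireo.
No other company's threshold is met.
Astrid controls 1 company.

1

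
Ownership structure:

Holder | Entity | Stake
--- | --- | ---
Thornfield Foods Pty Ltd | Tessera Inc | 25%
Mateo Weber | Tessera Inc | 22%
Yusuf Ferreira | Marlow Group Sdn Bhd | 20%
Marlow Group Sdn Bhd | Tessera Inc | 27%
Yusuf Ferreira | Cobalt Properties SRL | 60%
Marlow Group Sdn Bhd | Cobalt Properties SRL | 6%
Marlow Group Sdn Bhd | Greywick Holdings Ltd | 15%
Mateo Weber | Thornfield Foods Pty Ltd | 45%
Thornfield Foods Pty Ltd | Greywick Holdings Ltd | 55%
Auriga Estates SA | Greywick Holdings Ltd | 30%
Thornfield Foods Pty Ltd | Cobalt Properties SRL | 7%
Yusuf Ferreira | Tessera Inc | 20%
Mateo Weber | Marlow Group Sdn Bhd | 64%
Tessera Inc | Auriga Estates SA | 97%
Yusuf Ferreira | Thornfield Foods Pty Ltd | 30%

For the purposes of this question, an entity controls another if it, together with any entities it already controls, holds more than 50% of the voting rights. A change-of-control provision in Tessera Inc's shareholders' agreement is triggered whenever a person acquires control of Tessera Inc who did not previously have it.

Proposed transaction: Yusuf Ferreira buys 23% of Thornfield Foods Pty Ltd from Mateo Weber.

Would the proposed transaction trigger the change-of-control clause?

No

The purchase adds only to Yusuf's holdings (Mateo's stake shrinks), so Yusuf is the only person who could newly come to control Tessera.
Yusuf holds 60% of Cobalt, so Yusuf controls Cobalt.
In Tessera, Yusuf's side holds only 20%, not > 50%.
So before the transaction, Yusuf does not control Tessera.
After the purchase, Yusuf's direct stake in Thornfield rises to 30% + 23% = 53%, and Mateo's stake falls to 22%.
Yusuf holds 53% of Thornfield, so Yusuf controls Thornfield.
Thornfield and Yusuf together hold 7% + 60% = 67% of Cobalt, so Yusuf controls Cobalt.
Thornfield holds 55% of Greywick, so Yusuf controls Greywick.
After the transaction, Yusuf's side holds 25% + 20% = 45% of Tessera, not > 50%, so Yusuf still does not control Tessera.
No new person acquires control, so the clause is not triggered.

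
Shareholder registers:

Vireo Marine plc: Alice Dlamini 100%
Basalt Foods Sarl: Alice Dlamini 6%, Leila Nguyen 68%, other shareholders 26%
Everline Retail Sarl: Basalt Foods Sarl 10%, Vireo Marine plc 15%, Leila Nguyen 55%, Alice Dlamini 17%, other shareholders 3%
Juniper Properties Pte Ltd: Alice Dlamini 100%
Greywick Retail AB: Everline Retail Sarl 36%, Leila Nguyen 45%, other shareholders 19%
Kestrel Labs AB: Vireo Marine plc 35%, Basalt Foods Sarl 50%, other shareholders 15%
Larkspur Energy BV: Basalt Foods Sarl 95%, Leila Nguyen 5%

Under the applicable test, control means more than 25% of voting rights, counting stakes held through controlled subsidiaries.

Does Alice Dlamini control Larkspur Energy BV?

Alice holds 100% of Vireo, so Alice controls Vireo.
Vireo and Alice together hold 15% + 17% = 32% of Everline, so Alice controls Everline.
Alice holds 100% of Juniper, so Alice controls Juniper.
Everline holds 36% of Greywick, so Alice controls Greywick.
Vireo holds 35% of Kestrel, so Alice controls Kestrel.
Neither Alice nor any entity Alice controls holds any voting interest in Larkspur.
So Alice does not control Larkspur.

No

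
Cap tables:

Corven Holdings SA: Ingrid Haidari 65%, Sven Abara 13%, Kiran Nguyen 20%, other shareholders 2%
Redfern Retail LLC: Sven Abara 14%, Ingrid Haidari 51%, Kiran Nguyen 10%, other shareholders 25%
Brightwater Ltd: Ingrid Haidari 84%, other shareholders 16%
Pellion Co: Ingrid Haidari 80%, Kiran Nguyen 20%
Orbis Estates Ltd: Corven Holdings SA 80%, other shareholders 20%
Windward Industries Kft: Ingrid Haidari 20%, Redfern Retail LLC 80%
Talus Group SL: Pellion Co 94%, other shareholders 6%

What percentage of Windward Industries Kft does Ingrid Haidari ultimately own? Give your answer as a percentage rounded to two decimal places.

Ingrid reaches Windward along 2 paths.
Direct stake: 20% = 20%.
Via Redfern: 51% × 80% = 40.8%.
Total: 20% + 40.8% = 60.8%.
Rounded: 60.80%.

60.80%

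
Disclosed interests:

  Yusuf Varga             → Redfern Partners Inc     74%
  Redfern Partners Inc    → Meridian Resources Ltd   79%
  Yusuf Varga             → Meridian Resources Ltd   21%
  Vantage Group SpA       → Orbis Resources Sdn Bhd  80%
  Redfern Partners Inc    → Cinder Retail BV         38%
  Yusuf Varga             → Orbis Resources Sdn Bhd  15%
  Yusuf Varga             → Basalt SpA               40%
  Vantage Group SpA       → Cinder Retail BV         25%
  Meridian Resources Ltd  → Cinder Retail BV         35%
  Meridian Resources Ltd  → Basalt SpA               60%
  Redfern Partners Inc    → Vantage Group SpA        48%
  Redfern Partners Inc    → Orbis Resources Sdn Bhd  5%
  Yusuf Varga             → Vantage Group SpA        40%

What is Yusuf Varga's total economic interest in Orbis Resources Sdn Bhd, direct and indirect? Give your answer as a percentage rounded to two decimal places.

79.12%

Yusuf reaches Orbis along 4 paths.
Via Redfern: 74% × 5% = 3.7%.
Direct stake: 15% = 15%.
Via Redfern → Vantage: 74% × 48% × 80% = 28.416%.
Via Vantage: 40% × 80% = 32%.
Total: 3.7% + 15% + 28.416% + 32% = 79.116%.
Rounded: 79.12%.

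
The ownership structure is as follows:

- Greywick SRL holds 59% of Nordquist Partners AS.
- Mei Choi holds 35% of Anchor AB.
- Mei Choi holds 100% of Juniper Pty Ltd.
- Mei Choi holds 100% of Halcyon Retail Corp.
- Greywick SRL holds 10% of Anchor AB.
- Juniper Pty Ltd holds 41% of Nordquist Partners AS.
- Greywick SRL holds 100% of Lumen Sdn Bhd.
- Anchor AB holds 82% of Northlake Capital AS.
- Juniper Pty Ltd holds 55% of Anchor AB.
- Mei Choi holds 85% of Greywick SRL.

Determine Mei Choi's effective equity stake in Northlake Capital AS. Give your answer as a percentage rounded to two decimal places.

80.77%

Mei reaches Northlake along 3 paths.
Via Anchor: 35% × 82% = 28.7%.
Via Greywick → Anchor: 85% × 10% × 82% = 6.97%.
Via Juniper → Anchor: 100% × 55% × 82% = 45.1%.
Total: 28.7% + 6.97% + 45.1% = 80.77%.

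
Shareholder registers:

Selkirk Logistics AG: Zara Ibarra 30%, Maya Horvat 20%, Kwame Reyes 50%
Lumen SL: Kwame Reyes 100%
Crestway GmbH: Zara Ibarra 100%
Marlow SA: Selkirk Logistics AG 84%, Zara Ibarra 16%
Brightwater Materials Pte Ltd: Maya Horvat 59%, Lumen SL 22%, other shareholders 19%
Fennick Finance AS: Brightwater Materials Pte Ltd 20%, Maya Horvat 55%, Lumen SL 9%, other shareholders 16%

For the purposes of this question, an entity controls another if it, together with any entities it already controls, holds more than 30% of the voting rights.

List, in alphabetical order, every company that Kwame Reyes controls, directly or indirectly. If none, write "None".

Lumen SL, Marlow SA, Selkirk Logistics AG

Kwame holds 50% of Selkirk, so Kwame controls Selkirk.
Kwame holds 100% of Lumen, so Kwame controls Lumen.
Selkirk holds 84% of Marlow, so Kwame controls Marlow.
No other company's threshold is met.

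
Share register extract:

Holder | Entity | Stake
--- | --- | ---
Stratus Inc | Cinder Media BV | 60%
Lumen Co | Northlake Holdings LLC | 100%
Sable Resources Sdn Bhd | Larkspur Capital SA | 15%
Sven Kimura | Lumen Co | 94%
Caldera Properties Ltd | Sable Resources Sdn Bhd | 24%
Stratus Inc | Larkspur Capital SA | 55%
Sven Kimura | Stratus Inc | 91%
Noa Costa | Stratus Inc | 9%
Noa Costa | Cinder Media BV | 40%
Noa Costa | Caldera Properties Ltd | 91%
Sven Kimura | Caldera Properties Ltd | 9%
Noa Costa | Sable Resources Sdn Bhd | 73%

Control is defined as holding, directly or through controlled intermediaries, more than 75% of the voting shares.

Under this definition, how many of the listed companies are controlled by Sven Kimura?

Sven holds 91% of Stratus, so Sven controls Stratus.
Sven holds 94% of Lumen, so Sven controls Lumen.
Lumen holds 100% of Northlake, so Sven controls Northlake.
No other company's threshold is met.
Sven controls 3 companies.

3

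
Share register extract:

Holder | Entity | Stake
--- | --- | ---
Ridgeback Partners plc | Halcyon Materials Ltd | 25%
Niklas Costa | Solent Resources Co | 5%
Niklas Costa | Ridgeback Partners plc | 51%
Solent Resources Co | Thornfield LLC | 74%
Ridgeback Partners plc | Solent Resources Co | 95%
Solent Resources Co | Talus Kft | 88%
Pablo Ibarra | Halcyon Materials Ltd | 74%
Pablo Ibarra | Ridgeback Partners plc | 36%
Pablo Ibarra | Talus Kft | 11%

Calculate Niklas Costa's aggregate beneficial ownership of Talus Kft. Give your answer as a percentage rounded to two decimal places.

47.04%

Niklas reaches Talus along 2 paths.
Via Ridgeback → Solent: 51% × 95% × 88% = 42.636%.
Via Solent: 5% × 88% = 4.4%.
Total: 42.636% + 4.4% = 47.036%.
Rounded: 47.04%.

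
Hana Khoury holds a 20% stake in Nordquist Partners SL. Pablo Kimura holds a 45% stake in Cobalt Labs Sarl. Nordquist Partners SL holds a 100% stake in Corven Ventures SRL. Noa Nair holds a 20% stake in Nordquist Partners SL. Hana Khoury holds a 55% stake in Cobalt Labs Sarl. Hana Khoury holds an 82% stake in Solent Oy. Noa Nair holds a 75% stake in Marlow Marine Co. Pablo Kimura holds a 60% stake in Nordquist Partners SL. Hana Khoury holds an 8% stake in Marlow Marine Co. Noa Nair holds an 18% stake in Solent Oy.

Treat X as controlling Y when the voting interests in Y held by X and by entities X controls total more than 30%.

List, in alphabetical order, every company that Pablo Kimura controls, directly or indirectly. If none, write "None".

Pablo holds 60% of Nordquist, so Pablo controls Nordquist.
Pablo holds 45% of Cobalt, so Pablo controls Cobalt.
Nordquist holds 100% of Corven, so Pablo controls Corven.
No other company's threshold is met.

Cobalt Labs Sarl, Corven Ventures SRL, Nordquist Partners SL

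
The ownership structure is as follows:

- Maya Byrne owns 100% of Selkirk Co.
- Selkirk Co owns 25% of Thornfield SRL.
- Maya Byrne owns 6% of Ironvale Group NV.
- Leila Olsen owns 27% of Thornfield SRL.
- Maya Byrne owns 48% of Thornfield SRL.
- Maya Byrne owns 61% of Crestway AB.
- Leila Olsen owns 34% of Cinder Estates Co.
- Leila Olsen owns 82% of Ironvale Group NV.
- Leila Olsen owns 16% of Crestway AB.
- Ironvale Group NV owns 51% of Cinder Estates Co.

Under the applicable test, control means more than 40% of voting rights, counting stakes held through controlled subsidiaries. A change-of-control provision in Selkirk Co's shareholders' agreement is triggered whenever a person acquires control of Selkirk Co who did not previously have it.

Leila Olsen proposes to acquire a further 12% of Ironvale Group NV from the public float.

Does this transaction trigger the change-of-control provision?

No

The purchase changes only Leila's holdings, so Leila is the only person who could newly come to control Selkirk.
Leila holds 82% of Ironvale, so Leila controls Ironvale.
Ironvale and Leila together hold 51% + 34% = 85% of Cinder, so Leila controls Cinder.
Neither Leila nor any entity Leila controls holds any voting interest in Selkirk.
So before the transaction, Leila does not control Selkirk.
After the purchase, Leila's direct stake in Ironvale rises to 82% + 12% = 94%.
Leila holds 94% of Ironvale, so Leila controls Ironvale.
After the transaction, neither Leila nor any entity Leila controls holds a voting interest in Selkirk, so Leila still does not control it.
No new person acquires control, so the clause is not triggered.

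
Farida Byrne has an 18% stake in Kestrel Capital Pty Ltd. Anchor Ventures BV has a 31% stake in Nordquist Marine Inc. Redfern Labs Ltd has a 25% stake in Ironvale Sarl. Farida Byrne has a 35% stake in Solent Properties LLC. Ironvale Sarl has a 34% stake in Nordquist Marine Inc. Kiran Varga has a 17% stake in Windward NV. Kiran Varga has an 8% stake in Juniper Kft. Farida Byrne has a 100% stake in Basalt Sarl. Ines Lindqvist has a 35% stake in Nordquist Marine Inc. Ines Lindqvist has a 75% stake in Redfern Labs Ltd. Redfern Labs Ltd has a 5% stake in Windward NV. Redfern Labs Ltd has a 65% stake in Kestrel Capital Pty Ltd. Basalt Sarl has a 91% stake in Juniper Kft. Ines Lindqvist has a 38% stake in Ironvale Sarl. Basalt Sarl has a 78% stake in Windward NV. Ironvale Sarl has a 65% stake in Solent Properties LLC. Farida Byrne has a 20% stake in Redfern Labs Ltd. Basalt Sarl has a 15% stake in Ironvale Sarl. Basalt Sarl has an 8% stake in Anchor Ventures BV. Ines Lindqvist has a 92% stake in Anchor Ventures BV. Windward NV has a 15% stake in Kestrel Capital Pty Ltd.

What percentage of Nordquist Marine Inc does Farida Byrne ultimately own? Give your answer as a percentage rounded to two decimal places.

Farida reaches Nordquist along 3 paths.
Via Basalt → Anchor: 100% × 8% × 31% = 2.48%.
Via Basalt → Ironvale: 100% × 15% × 34% = 5.1%.
Via Redfern → Ironvale: 20% × 25% × 34% = 1.7%.
Total: 2.48% + 5.1% + 1.7% = 9.28%.

9.28%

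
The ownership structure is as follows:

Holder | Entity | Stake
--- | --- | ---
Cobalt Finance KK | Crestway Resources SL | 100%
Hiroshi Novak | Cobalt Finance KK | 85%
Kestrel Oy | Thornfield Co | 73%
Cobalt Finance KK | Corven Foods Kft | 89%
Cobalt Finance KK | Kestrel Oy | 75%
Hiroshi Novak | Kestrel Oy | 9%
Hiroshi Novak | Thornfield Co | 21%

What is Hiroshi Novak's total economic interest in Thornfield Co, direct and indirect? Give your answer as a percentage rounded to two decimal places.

74.11%

Hiroshi reaches Thornfield along 3 paths.
Via Kestrel: 9% × 73% = 6.57%.
Via Cobalt → Kestrel: 85% × 75% × 73% = 46.5375%.
Direct stake: 21% = 21%.
Total: 6.57% + 46.5375% + 21% = 74.1075%.
Rounded: 74.11%.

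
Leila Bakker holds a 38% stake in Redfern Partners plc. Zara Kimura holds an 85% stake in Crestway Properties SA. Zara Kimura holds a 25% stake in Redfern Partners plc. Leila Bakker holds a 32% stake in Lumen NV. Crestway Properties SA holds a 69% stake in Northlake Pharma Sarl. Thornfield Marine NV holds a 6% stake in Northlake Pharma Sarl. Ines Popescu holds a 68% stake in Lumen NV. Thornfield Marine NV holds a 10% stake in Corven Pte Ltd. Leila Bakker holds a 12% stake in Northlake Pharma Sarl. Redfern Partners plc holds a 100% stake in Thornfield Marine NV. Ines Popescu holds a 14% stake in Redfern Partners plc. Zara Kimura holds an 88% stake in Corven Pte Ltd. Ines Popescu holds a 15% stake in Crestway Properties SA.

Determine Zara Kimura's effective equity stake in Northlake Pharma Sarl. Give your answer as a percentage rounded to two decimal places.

60.15%

Zara reaches Northlake along 2 paths.
Via Crestway: 85% × 69% = 58.65%.
Via Redfern → Thornfield: 25% × 100% × 6% = 1.5%.
Total: 58.65% + 1.5% = 60.15%.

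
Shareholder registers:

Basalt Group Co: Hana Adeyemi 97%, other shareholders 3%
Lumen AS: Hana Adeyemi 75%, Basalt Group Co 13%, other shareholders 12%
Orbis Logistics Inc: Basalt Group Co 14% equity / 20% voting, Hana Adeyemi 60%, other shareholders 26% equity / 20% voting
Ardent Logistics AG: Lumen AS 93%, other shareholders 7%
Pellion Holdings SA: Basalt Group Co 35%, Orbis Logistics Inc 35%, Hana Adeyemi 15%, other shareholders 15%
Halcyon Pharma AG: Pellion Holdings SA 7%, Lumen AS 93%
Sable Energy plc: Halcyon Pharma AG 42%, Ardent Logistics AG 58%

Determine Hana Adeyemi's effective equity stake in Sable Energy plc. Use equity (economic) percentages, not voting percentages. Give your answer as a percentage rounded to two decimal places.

83.67%

Hana reaches Sable along 8 paths.
Via Basalt → Pellion → Halcyon: 97% × 35% × 7% × 42% = 0.99813%.
Via Basalt → Orbis → Pellion → Halcyon: 97% × 14% × 35% × 7% × 42% = 0.1397382%.
Via Orbis → Pellion → Halcyon: 60% × 35% × 7% × 42% = 0.6174%.
Via Pellion → Halcyon: 15% × 7% × 42% = 0.441%.
Via Lumen → Halcyon: 75% × 93% × 42% = 29.295%.
Via Basalt → Lumen → Halcyon: 97% × 13% × 93% × 42% = 4.925466%.
Via Lumen → Ardent: 75% × 93% × 58% = 40.455%.
Via Basalt → Lumen → Ardent: 97% × 13% × 93% × 58% = 6.801834%.
Total: 0.99813% + 0.1397382% + 0.6174% + 0.441% + 29.295% + 4.925466% + 40.455% + 6.801834% = 83.6735682%.
Rounded: 83.67%.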